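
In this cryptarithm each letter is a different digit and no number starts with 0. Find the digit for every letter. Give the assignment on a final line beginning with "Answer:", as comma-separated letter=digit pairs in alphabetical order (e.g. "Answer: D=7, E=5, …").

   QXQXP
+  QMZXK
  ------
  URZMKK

Step 1. [U] the sum has 6 digits but both addends have 5; that extra leading digit U is the final carry, namely 1 ⇒ U=1.
Step 2. [col 1: P + K ≡ K (mod 10)] column 1: given nothing yet, carry-in 0, and digits 1 already taken and all letters distinct, P+K≡K (mod 10) forces P=0. So P=0.
Step 3. [col 1: P + K ≡ K (mod 10)] column 1 (P + K ≡ K (mod 10), carry-in 0) doesn't pin K yet; pick K=6 and continue ⇒ K=6.
Step 4. [col 2: X + X ≡ K (mod 10)] column 2 (X + X ≡ K (mod 10), carry-in 0) doesn't pin X yet; pick X=3 and continue, so X=3.
Step 5. [col 3: Q + Z ≡ M (mod 10)] Q=7 is one option consistent with column 3 (Q + Z ≡ M (mod 10), carry-in 0) — take it ⇒ Q=7.
Step 6. [col 3: Q + Z ≡ M (mod 10)] Z=2 is one option consistent with column 3 (Q + Z ≡ M (mod 10), carry-in 0) — take it. So Z=2.
Step 7. [col 3: Q + Z ≡ M (mod 10)] in column 3 we have Q+Z≡M with carry-in 0; given Q=7, Z=2 and digits 0,1,2,3,6,7 already taken and all letters distinct, that pins M to 9 ⇒ M=9.
Step 8. [col 5: Q + Q ≡ R (mod 10)] column 5 reads Q+Q+carry(1)=R with Q=7; with digits 0,1,2,3,6,7,9 already taken and all letters distinct, the only value for R is 5, so R=5.

Answer: K=6, M=9, P=0, Q=7, R=5, U=1, X=3, Z=2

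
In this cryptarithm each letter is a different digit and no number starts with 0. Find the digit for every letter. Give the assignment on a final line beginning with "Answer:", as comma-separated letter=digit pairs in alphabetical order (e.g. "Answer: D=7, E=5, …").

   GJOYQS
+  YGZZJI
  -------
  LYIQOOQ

Step 1. [col 1: S + I ≡ Q (mod 10)] several values work for S in column 1 (S + I ≡ Q (mod 10), carry-in 0); try S=8, so S=8.
Step 2. [L] the sum has 7 digits but both addends have 6; that extra leading digit L is the final carry, namely 1. So L=1.
Step 3. [col 1: S + I ≡ Q (mod 10)] no forcing yet in column 1 (carry-in 0); Q=3 is free and consistent — try it ⇒ Q=3.
Step 4. [col 1: S + I ≡ Q (mod 10)] column 1 reads S+I+carry(0)=Q with S=8, Q=3; with digits 1,3,8 already taken and all letters distinct, the only value for I is 5 ⇒ I=5.
Step 5. [col 2: Q + J ≡ O (mod 10)] no forcing yet in column 2 (carry-in 1); O=0 is free and consistent — try it. So O=0.
Step 6. [col 2: Q + J ≡ O (mod 10)] in column 2 we have Q+J≡O with carry-in 1; given Q=3, O=0 and digits 0,1,3,5,8 already taken and all letters distinct, that pins J to 6 ⇒ J=6.
Step 7. [col 3: Y + Z ≡ O (mod 10)] no forcing yet in column 3 (carry-in 1); Y=7 is free and consistent — try it ⇒ Y=7.
Step 8. [col 3: Y + Z ≡ O (mod 10)] from column 3 (Y=7, O=0, carry-in 1, digits 0,1,3,5,6,7,8 already taken and all letters distinct): Z must equal 2, so Z=2.
Step 9. [col 5: J + G ≡ I (mod 10)] from column 5 (J=6, I=5, carry-in 0, digits 0,1,2,3,5,6,7,8 already taken and all letters distinct): G must equal 9 ⇒ G=9.

Answer: G=9, I=5, J=6, L=1, O=0, Q=3, S=8, Y=7, Z=2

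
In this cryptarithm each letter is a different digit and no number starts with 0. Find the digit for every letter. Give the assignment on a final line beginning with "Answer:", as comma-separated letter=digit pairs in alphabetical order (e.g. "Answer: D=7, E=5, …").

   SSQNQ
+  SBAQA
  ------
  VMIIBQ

Step 1. [V] V is the leading digit of a 6-digit sum of two 5-digit numbers; the final carry is exactly 1 ⇒ V=1.
Step 2. [col 1: Q + A ≡ Q (mod 10)] in column 1 we have Q+A≡Q with carry-in 0; given nothing yet and digits 1 already taken and all letters distinct, that pins A to 0. So A=0.
Step 3. [col 1: Q + A ≡ Q (mod 10)] no forcing yet in column 1 (carry-in 0); Q=8 is free and consistent — try it. So Q=8.
Step 4. [col 2: N + Q ≡ B (mod 10)] several values work for B in column 2 (N + Q ≡ B (mod 10), carry-in 0); try B=3, so B=3.
Step 5. [col 2: N + Q ≡ B (mod 10)] column 2: given Q=8, B=3, carry-in 0, and digits 0,1,3,8 already taken and all letters distinct, N+Q≡B (mod 10) forces N=5. So N=5.
Step 6. [col 3: Q + A ≡ I (mod 10)] column 3 reads Q+A+carry(1)=I with Q=8, A=0; with digits 0,1,3,5,8 already taken and all letters distinct, the only value for I is 9 ⇒ I=9.
Step 7. [col 4: S + B ≡ I (mod 10)] from column 4 (B=3, I=9, carry-in 0, digits 0,1,3,5,8,9 already taken and all letters distinct): S must equal 6. So S=6.
Step 8. [col 5: S + S ≡ M (mod 10)] in column 5 we have S+S≡M with carry-in 0; given S=6 and digits 0,1,3,5,6,8,9 already taken and all letters distinct, that pins M to 2 ⇒ M=2.

Answer: A=0, B=3, I=9, M=2, N=5, Q=8, S=6, V=1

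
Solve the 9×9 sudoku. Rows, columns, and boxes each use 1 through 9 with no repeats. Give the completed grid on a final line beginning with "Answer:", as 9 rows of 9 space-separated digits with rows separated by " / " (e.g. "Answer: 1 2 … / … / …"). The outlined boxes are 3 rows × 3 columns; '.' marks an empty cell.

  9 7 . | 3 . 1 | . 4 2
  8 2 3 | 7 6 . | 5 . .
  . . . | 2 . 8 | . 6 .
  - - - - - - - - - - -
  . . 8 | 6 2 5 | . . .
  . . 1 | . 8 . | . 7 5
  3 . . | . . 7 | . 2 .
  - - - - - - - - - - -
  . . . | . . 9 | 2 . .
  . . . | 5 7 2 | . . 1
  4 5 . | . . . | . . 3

Step 1. [r8c1∈{6}] r8c1 has the single candidate 6, so r8c1=6.
Step 2. [r8c7∈{4,8,9}] r8c7 is the only open cell in row 8 admitting 4 ⇒ r8c7=4.
Step 3. [r6c3∈{4,5,6,9}] r6c3 is the only open cell in row 6 admitting 5. So r6c3=5.
Step 4. [r2c9∈{9}] only 9 remains possible at r2c9. So r2c9=9.
Step 5. [r3c7∈{1,3,7}] row 3 places 3 nowhere but r3c7 ⇒ r3c7=3.
Step 6. [r9c7∈{6,7,8,9}] r9c7 is the only open cell in col 7 admitting 7 ⇒ r9c7=7.
Step 7. [r9c5∈{1}] nothing but 1 survives at r9c5, so r9c5=1.
Step 8. [r8c3∈{9}] r8c3 is down to just 9. So r8c3=9.
Step 9. [r8c8∈{8}] r8c8's peers cover all but 8. So r8c8=8.
Step 10. [r6c4∈{1,4,9}] across col 4, 1 lands solely at r6c4 ⇒ r6c4=1.
Step 11. [r5c4∈{4,9}] in col 4, 9 fits only at r5c4. So r5c4=9.
Step 12. [r6c5∈{4}] r6c5's peers cover all but 4. So r6c5=4.
Step 13. [r5c7∈{6}] nothing but 6 survives at r5c7. So r5c7=6.
Step 14. [r7c2∈{1,3,8}] r7c2 is the only open cell in col 2 admitting 8, so r7c2=8.
Step 15. [r4c8∈{1,3,9}] across row 4, 3 lands solely at r4c8, so r4c8=3.
Step 16. [r5c2∈{4}] only 4 remains possible at r5c2 ⇒ r5c2=4.
Step 17. [r7c1∈{1,7}] in row 7, 1 fits only at r7c1. So r7c1=1.
Step 18. [r4c2∈{9}] only 9 remains possible at r4c2 ⇒ r4c2=9.
Step 19. [r1c5∈{5}] only 5 remains possible at r1c5. So r1c5=5.
Step 20. [r1c7∈{8}] only 8 remains possible at r1c7, so r1c7=8.
Step 21. [r4c9∈{4}] r4c9 has the single candidate 4 ⇒ r4c9=4.
Step 22. [r7c9∈{6}] r7c9's peers cover all but 6, so r7c9=6.
Step 23. [r3c3∈{4}] only 4 remains possible at r3c3, so r3c3=4.
Step 24. [r6c9∈{8}] r6c9 is down to just 8, so r6c9=8.
Step 25. [r9c6∈{6}] nothing but 6 survives at r9c6, so r9c6=6.
Step 26. [r3c9∈{7}] only 7 remains possible at r3c9, so r3c9=7.
Step 27. [r2c6∈{4}] r2c6's peers cover all but 4. So r2c6=4.
Step 28. [r4c1∈{7}] nothing but 7 survives at r4c1. So r4c1=7.
Step 29. [r7c3∈{7}] r7c3 is down to just 7, so r7c3=7.
Step 30. [r7c5∈{3}] nothing but 3 survives at r7c5, so r7c5=3.
Step 31. [r3c1∈{5}] r3c1 has the single candidate 5 ⇒ r3c1=5.
Step 32. [r8c2∈{3}] r8c2 has the single candidate 3, so r8c2=3.
Step 33. [r7c8∈{5}] r7c8 is down to just 5, so r7c8=5.
Step 34. [r4c7∈{1}] nothing but 1 survives at r4c7 ⇒ r4c7=1.
Step 35. [r3c2∈{1}] only 1 remains possible at r3c2, so r3c2=1.
Step 36. [r7c4∈{4}] r7c4 has the single candidate 4 ⇒ r7c4=4.
Step 37. [r9c8∈{9}] r9c8 is down to just 9. So r9c8=9.
Step 38. [r5c1∈{2}] r5c1's peers cover all but 2. So r5c1=2.
Step 39. [r1c3∈{6}] r1c3's peers cover all but 6, so r1c3=6.
Step 40. [r6c2∈{6}] r6c2 is down to just 6, so r6c2=6.
Step 41. [r5c6∈{3}] r5c6 is down to just 3, so r5c6=3.
Step 42. [r9c4∈{8}] only 8 remains possible at r9c4, so r9c4=8.
Step 43. [r6c7∈{9}] r6c7 has the single candidate 9. So r6c7=9.
Step 44. [r3c5∈{9}] r3c5's peers cover all but 9 ⇒ r3c5=9.
Step 45. [r2c8∈{1}] r2c8 has the single candidate 1. So r2c8=1.
Step 46. [r9c3∈{2}] r9c3's peers cover all but 2, so r9c3=2.

Answer: 9 7 6 3 5 1 8 4 2 / 8 2 3 7 6 4 5 1 9 / 5 1 4 2 9 8 3 6 7 / 7 9 8 6 2 5 1 3 4 / 2 4 1 9 8 3 6 7 5 / 3 6 5 1 4 7 9 2 8 / 1 8 7 4 3 9 2 5 6 / 6 3 9 5 7 2 4 8 1 / 4 5 2 8 1 6 7 9 3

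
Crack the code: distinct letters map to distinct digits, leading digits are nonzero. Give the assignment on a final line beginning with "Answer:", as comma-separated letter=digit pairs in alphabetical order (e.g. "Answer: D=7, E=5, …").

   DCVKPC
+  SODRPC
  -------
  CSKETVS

Step 1. [col 1: C + C ≡ S (mod 10)] C=1 is one option consistent with column 1 (C + C ≡ S (mod 10), carry-in 0) — take it. So C=1.
Step 2. [col 1: C + C ≡ S (mod 10)] column 1 reads C+C+carry(0)=S with C=1; with digits 1 already taken and all letters distinct, the only value for S is 2. So S=2.
Step 3. [col 2: P + P ≡ V (mod 10)] no forcing yet in column 2 (carry-in 0); P=7 is free and consistent — try it ⇒ P=7.
Step 4. [col 2: P + P ≡ V (mod 10)] from column 2 (P=7, carry-in 0, digits 1,2,7 already taken and all letters distinct): V must equal 4, so V=4.
Step 5. [col 3: K + R ≡ T (mod 10)] several values work for R in column 3 (K + R ≡ T (mod 10), carry-in 1); try R=5 ⇒ R=5.
Step 6. [col 3: K + R ≡ T (mod 10)] no forcing yet in column 3 (carry-in 1); T=6 is free and consistent — try it, so T=6.
Step 7. [col 3: K + R ≡ T (mod 10)] in column 3 we have K+R≡T with carry-in 1; given R=5, T=6 and digits 1,2,4,5,6,7 already taken and all letters distinct, that pins K to 0, so K=0.
Step 8. [col 4: V + D ≡ E (mod 10)] column 4 reads V+D+carry(0)=E with V=4; with digits 0,1,2,4,5,6,7 already taken and all letters distinct, the only value for E is 3. So E=3.
Step 9. [col 4: V + D ≡ E (mod 10)] in column 4 we have V+D≡E with carry-in 0; given V=4, E=3 and digits 0,1,2,3,4,5,6,7 already taken and all letters distinct, that pins D to 9 ⇒ D=9.
Step 10. [col 5: C + O ≡ K (mod 10)] from column 5 (C=1, K=0, carry-in 1, digits 0,1,2,3,4,5,6,7,9 already taken and all letters distinct): O must equal 8 ⇒ O=8.

Answer: C=1, D=9, E=3, K=0, O=8, P=7, R=5, S=2, T=6, V=4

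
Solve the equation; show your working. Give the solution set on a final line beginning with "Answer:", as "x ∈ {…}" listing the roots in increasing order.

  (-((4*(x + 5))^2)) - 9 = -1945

Step 1. [(-((4*(x + 5))^2)) - 9 = -1945] -9 is outermost — add 9 both sides, so sub: -((4*(x + 5))^2) = -1936.
Step 2. [-((4*(x + 5))^2) = -1936] leading − — multiply by −1, so neg: (4*(x + 5))^2 = 1936.
Step 3. [(4*(x + 5))^2 = 1936] LHS squared, RHS 1936 ≥ 0: apply √ (±), so sqrt: 4*(x + 5) = 44 or -44.
Step 4. [4*(x + 5) = 44 or -44] 4·(inner) — divide through by 4. So div: x + 5 = 11 or -11.
Step 5. [x + 5 = 11 or -11] the outer +5 inverts by subtracting 5 ⇒ sub: x = 6 or -16.

Answer: x ∈ {-16, 6}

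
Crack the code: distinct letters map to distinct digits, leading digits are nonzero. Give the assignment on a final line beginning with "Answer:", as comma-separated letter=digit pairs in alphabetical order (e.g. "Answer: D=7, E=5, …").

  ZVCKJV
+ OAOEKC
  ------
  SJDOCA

Step 1. [col 1: V + C ≡ A (mod 10)] no forcing yet in column 1 (carry-in 0); C=7 is free and consistent — try it ⇒ C=7.
Step 2. [col 1: V + C ≡ A (mod 10)] no forcing yet in column 1 (carry-in 0); A=0 is free and consistent — try it. So A=0.
Step 3. [col 1: V + C ≡ A (mod 10)] in column 1 we have V+C≡A with carry-in 0; given C=7, A=0 and digits 0,7 already taken and all letters distinct, that pins V to 3. So V=3.
Step 4. [col 2: J + K ≡ C (mod 10)] several values work for J in column 2 (J + K ≡ C (mod 10), carry-in 1); try J=4, so J=4.
Step 5. [col 2: J + K ≡ C (mod 10)] in column 2 we have J+K≡C with carry-in 1; given J=4, C=7 and digits 0,3,4,7 already taken and all letters distinct, that pins K to 2, so K=2.
Step 6. [col 3: K + E ≡ O (mod 10)] column 3 (K + E ≡ O (mod 10), carry-in 0) doesn't pin E yet; pick E=6 and continue. So E=6.
Step 7. [col 3: K + E ≡ O (mod 10)] in column 3 we have K+E≡O with carry-in 0; given K=2, E=6 and digits 0,2,3,4,6,7 already taken and all letters distinct, that pins O to 8 ⇒ O=8.
Step 8. [col 4: C + O ≡ D (mod 10)] column 4 reads C+O+carry(0)=D with C=7, O=8; with digits 0,2,3,4,6,7,8 already taken and all letters distinct, the only value for D is 5 ⇒ D=5.
Step 9. [col 6: Z + O ≡ S (mod 10)] in column 6 we have Z+O≡S with carry-in 0; given O=8 and digits 0,2,3,4,5,6,7,8 already taken and all letters distinct, that pins S to 9. So S=9.
Step 10. [col 6: Z + O ≡ S (mod 10)] from column 6 (O=8, S=9, carry-in 0, digits 0,2,3,4,5,6,7,8,9 already taken and all letters distinct): Z must equal 1, so Z=1.

Answer: A=0, C=7, D=5, E=6, J=4, K=2, O=8, S=9, V=3, Z=1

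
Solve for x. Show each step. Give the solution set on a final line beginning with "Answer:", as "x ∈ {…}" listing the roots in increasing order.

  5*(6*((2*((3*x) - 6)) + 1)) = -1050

Step 1. [5*(6*((2*((3*x) - 6)) + 1)) = -1050] 5·(inner) — divide through by 5 ⇒ div: 6*((2*((3*x) - 6)) + 1) = -210.
Step 2. [6*((2*((3*x) - 6)) + 1) = -210] 6 out front; divide by 6. So div: (2*((3*x) - 6)) + 1 = -35.
Step 3. [(2*((3*x) - 6)) + 1 = -35] 1 comes off first (subtract 1). So sub: 2*((3*x) - 6) = -36.
Step 4. [2*((3*x) - 6) = -36] 2 out front; divide by 2, so div: (3*x) - 6 = -18.
Step 5. [(3*x) - 6 = -18] common factor 3 (LHS and -18) — divide through ⇒ factor: x - 2 = -6.
Step 6. [x - 2 = -6] add 2: x sits inside (… - 2). So sub: x = -4.

Answer: x ∈ {-4}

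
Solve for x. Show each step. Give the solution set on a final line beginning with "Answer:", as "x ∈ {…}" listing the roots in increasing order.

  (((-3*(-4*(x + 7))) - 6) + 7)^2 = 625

Step 1. [(((-3*(-4*(x + 7))) - 6) + 7)^2 = 625] LHS squared, RHS 625 ≥ 0: apply √ (±). So sqrt: ((-3*(-4*(x + 7))) - 6) + 7 = 25 or -25.
Step 2. [((-3*(-4*(x + 7))) - 6) + 7 = 25 or -25] the outer +7 inverts by subtracting 7 ⇒ sub: (-3*(-4*(x + 7))) - 6 = 18 or -32.
Step 3. [(-3*(-4*(x + 7))) - 6 = 18 or -32] 6 comes off first (add 6). So sub: -3*(-4*(x + 7)) = 24 or -26.
Step 4. [-3*(-4*(x + 7)) = 24 or -26] -3 out front; divide by -3, so div: -4*(x + 7) = -8 or 26/3.
Step 5. [-4*(x + 7) = -8 or 26/3] leading coefficient -4: divide by -4, so div: x + 7 = 2 or -13/6.
Step 6. [x + 7 = 2 or -13/6] the outer +7 inverts by subtracting 7. So sub: x = -5 or -55/6.

Answer: x ∈ {-55/6, -5}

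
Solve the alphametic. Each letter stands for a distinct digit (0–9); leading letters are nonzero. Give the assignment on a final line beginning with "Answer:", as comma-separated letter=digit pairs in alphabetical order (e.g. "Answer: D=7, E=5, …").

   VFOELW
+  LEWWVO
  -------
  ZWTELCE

Step 1. [col 1: W + O ≡ E (mod 10)] column 1 (W + O ≡ E (mod 10), carry-in 0) doesn't pin W yet; pick W=3 and continue ⇒ W=3.
Step 2. [Z] the sum has 7 digits but both addends have 6; that extra leading digit Z is the final carry, namely 1. So Z=1.
Step 3. [col 1: W + O ≡ E (mod 10)] no forcing yet in column 1 (carry-in 0); O=9 is free and consistent — try it ⇒ O=9.
Step 4. [col 1: W + O ≡ E (mod 10)] column 1 reads W+O+carry(0)=E with W=3, O=9; with digits 1,3,9 already taken and all letters distinct, the only value for E is 2, so E=2.
Step 5. [col 2: L + V ≡ C (mod 10)] column 2 (L + V ≡ C (mod 10), carry-in 1) doesn't pin L yet; pick L=6 and continue. So L=6.
Step 6. [col 2: L + V ≡ C (mod 10)] column 2 (L + V ≡ C (mod 10), carry-in 1) doesn't pin C yet; pick C=4 and continue ⇒ C=4.
Step 7. [col 2: L + V ≡ C (mod 10)] column 2 reads L+V+carry(1)=C with L=6, C=4; with digits 1,2,3,4,6,9 already taken and all letters distinct, the only value for V is 7. So V=7.
Step 8. [col 5: F + E ≡ T (mod 10)] in column 5 we have F+E≡T with carry-in 1; given E=2 and digits 1,2,3,4,6,7,9 already taken and all letters distinct, that pins T to 8, so T=8.
Step 9. [col 5: F + E ≡ T (mod 10)] from column 5 (E=2, T=8, carry-in 1, digits 1,2,3,4,6,7,8,9 already taken and all letters distinct): F must equal 5, so F=5.

Answer: C=4, E=2, F=5, L=6, O=9, T=8, V=7, W=3, Z=1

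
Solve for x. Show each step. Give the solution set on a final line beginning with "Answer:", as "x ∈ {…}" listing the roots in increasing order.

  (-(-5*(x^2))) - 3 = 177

Step 1. [(-(-5*(x^2))) - 3 = 177] 3 comes off first (add 3) ⇒ sub: -(-5*(x^2)) = 180.
Step 2. [-(-5*(x^2)) = 180] flip signs both sides, so neg: -5*(x^2) = -180.
Step 3. [-5*(x^2) = -180] -5 out front; divide by -5. So div: x^2 = 36.
Step 4. [x^2 = 36] 36 ≥ 0, LHS is (·)² — take ±√ ⇒ sqrt: x = 6 or -6.

Answer: x ∈ {-6, 6}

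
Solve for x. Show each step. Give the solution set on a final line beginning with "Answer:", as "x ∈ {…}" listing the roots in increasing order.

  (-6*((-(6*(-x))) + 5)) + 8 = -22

Step 1. [(-6*((-(6*(-x))) + 5)) + 8 = -22] peel the +8: subtract 8 from each side, so sub: -6*((-(6*(-x))) + 5) = -30.
Step 2. [-6*((-(6*(-x))) + 5) = -30] divide by the outer -6. So div: (-(6*(-x))) + 5 = 5.
Step 3. [(-(6*(-x))) + 5 = 5] the outer +5 inverts by subtracting 5, so sub: -(6*(-x)) = 0.
Step 4. [-(6*(-x)) = 0] LHS negated; negate both sides ⇒ neg: 6*(-x) = 0.
Step 5. [6*(-x) = 0] 6 out front; divide by 6 ⇒ div: -x = 0.
Step 6. [-x = 0] leading − — multiply by −1 ⇒ neg: x = 0.

Answer: x ∈ {0}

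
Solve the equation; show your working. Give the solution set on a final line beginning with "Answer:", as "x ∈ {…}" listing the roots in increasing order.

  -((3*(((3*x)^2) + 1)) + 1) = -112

Step 1. [-((3*(((3*x)^2) + 1)) + 1) = -112] flip signs both sides ⇒ neg: (3*(((3*x)^2) + 1)) + 1 = 112.
Step 2. [(3*(((3*x)^2) + 1)) + 1 = 112] subtract 1: x sits inside (… + 1) ⇒ sub: 3*(((3*x)^2) + 1) = 111.
Step 3. [3*(((3*x)^2) + 1) = 111] 3·(inner) — divide through by 3, so div: ((3*x)^2) + 1 = 37.
Step 4. [((3*x)^2) + 1 = 37] peel the +1: subtract 1 from each side. So sub: (3*x)^2 = 36.
Step 5. [(3*x)^2 = 36] LHS squared, RHS 36 ≥ 0: apply √ (±), so sqrt: 3*x = 6 or -6.
Step 6. [3*x = 6 or -6] 3 out front; divide by 3. So div: x = 2 or -2.

Answer: x ∈ {-2, 2}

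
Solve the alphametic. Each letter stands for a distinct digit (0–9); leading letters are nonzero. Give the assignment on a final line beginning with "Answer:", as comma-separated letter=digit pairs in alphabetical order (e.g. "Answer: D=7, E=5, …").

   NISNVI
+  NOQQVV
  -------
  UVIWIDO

Step 1. [U] the sum has 7 digits but both addends have 6; that extra leading digit U is the final carry, namely 1 ⇒ U=1.
Step 2. [col 1: I + V ≡ O (mod 10)] column 1 (I + V ≡ O (mod 10), carry-in 0) doesn't pin O yet; pick O=9 and continue, so O=9.
Step 3. [col 1: I + V ≡ O (mod 10)] V=7 is one option consistent with column 1 (I + V ≡ O (mod 10), carry-in 0) — take it, so V=7.
Step 4. [col 1: I + V ≡ O (mod 10)] in column 1 we have I+V≡O with carry-in 0; given V=7, O=9 and digits 1,7,9 already taken and all letters distinct, that pins I to 2, so I=2.
Step 5. [col 2: V + V ≡ D (mod 10)] from column 2 (V=7, carry-in 0, digits 1,2,7,9 already taken and all letters distinct): D must equal 4. So D=4.
Step 6. [col 3: N + Q ≡ I (mod 10)] several values work for N in column 3 (N + Q ≡ I (mod 10), carry-in 1); try N=8, so N=8.
Step 7. [col 3: N + Q ≡ I (mod 10)] from column 3 (N=8, I=2, carry-in 1, digits 1,2,4,7,8,9 already taken and all letters distinct): Q must equal 3. So Q=3.
Step 8. [col 4: S + Q ≡ W (mod 10)] in column 4 we have S+Q≡W with carry-in 1; given Q=3 and digits 1,2,3,4,7,8,9 already taken and all letters distinct, that pins S to 6 ⇒ S=6.
Step 9. [col 4: S + Q ≡ W (mod 10)] in column 4 we have S+Q≡W with carry-in 1; given S=6, Q=3 and digits 1,2,3,4,6,7,8,9 already taken and all letters distinct, that pins W to 0 ⇒ W=0.

Answer: D=4, I=2, N=8, O=9, Q=3, S=6, U=1, V=7, W=0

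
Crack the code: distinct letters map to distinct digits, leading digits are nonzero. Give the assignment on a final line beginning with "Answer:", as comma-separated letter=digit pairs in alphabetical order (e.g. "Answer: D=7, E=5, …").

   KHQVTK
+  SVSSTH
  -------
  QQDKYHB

Step 1. [Q] Q is the leading digit of a 7-digit sum of two 6-digit numbers; the final carry is exactly 1, so Q=1.
Step 2. [col 1: K + H ≡ B (mod 10)] column 1 (K + H ≡ B (mod 10), carry-in 0) doesn't pin B yet; pick B=3 and continue ⇒ B=3.
Step 3. [col 1: K + H ≡ B (mod 10)] several values work for H in column 1 (K + H ≡ B (mod 10), carry-in 0); try H=7, so H=7.
Step 4. [col 1: K + H ≡ B (mod 10)] in column 1 we have K+H≡B with carry-in 0; given H=7, B=3 and digits 1,3,7 already taken and all letters distinct, that pins K to 6, so K=6.
Step 5. [col 2: T + T ≡ H (mod 10)] column 2 reads T+T+carry(1)=H with H=7; with digits 1,3,6,7 already taken and all letters distinct, the only value for T is 8. So T=8.
Step 6. [col 3: V + S ≡ Y (mod 10)] column 3 (V + S ≡ Y (mod 10), carry-in 1) doesn't pin Y yet; pick Y=0 and continue ⇒ Y=0.
Step 7. [col 3: V + S ≡ Y (mod 10)] no forcing yet in column 3 (carry-in 1); V=5 is free and consistent — try it, so V=5.
Step 8. [col 3: V + S ≡ Y (mod 10)] column 3: given V=5, Y=0, carry-in 1, and digits 0,1,3,5,6,7,8 already taken and all letters distinct, V+S≡Y (mod 10) forces S=4, so S=4.
Step 9. [col 5: H + V ≡ D (mod 10)] from column 5 (H=7, V=5, carry-in 0, digits 0,1,3,4,5,6,7,8 already taken and all letters distinct): D must equal 2. So D=2.

Answer: B=3, D=2, H=7, K=6, Q=1, S=4, T=8, V=5, Y=0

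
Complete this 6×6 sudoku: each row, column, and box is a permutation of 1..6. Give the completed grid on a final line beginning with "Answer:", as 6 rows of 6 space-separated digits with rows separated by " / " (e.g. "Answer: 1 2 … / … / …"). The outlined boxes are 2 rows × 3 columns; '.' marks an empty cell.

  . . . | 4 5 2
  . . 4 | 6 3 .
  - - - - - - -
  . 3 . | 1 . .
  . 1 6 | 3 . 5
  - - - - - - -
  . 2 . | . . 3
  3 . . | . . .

Step 1. [r6c2∈{4,5,6}] across col 2, 4 lands solely at r6c2, so r6c2=4.
Step 2. [r5c5∈{1,4,6}] across row 5, 4 lands solely at r5c5. So r5c5=4.
Step 3. [r6c5∈{1,2,6}] 1 has one home in col 5: r6c5, so r6c5=1.
Step 4. [r2c1∈{1,2,5}] r2c1 is the only open cell in row 2 admitting 2. So r2c1=2.
Step 5. [r6c3∈{5}] only 5 remains possible at r6c3. So r6c3=5.
Step 6. [r5c1∈{1,6}] 6 has one home in row 5: r5c1, so r5c1=6.
Step 7. [r3c5∈{2,6}] col 5 places 6 nowhere but r3c5. So r3c5=6.
Step 8. [r3c1∈{4,5}] row 3 places 5 nowhere but r3c1 ⇒ r3c1=5.
Step 9. [r1c3∈{1,3}] in row 1, 3 fits only at r1c3. So r1c3=3.
Step 10. [r6c6∈{6}] nothing but 6 survives at r6c6, so r6c6=6.
Step 11. [r2c2∈{5}] r2c2's peers cover all but 5, so r2c2=5.
Step 12. [r6c4∈{2}] r6c4 is down to just 2. So r6c4=2.
Step 13. [r3c3∈{2}] nothing but 2 survives at r3c3. So r3c3=2.
Step 14. [r3c6∈{4}] only 4 remains possible at r3c6, so r3c6=4.
Step 15. [r1c2∈{6}] r1c2's peers cover all but 6, so r1c2=6.
Step 16. [r5c3∈{1}] only 1 remains possible at r5c3, so r5c3=1.
Step 17. [r5c4∈{5}] only 5 remains possible at r5c4 ⇒ r5c4=5.
Step 18. [r4c1∈{4}] only 4 remains possible at r4c1 ⇒ r4c1=4.
Step 19. [r1c1∈{1}] r1c1's peers cover all but 1. So r1c1=1.
Step 20. [r4c5∈{2}] r4c5 has the single candidate 2, so r4c5=2.
Step 21. [r2c6∈{1}] r2c6's peers cover all but 1. So r2c6=1.

Answer: 1 6 3 4 5 2 / 2 5 4 6 3 1 / 5 3 2 1 6 4 / 4 1 6 3 2 5 / 6 2 1 5 4 3 / 3 4 5 2 1 6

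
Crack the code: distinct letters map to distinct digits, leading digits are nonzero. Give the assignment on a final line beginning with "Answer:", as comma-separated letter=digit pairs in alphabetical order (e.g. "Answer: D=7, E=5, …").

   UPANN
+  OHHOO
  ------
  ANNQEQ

Step 1. [col 1: N + O ≡ Q (mod 10)] no forcing yet in column 1 (carry-in 0); N=7 is free and consistent — try it. So N=7.
Step 2. [A] A is the leading digit of a 6-digit sum of two 5-digit numbers; the final carry is exactly 1 ⇒ A=1.
Step 3. [col 1: N + O ≡ Q (mod 10)] Q=5 is one option consistent with column 1 (N + O ≡ Q (mod 10), carry-in 0) — take it ⇒ Q=5.
Step 4. [col 1: N + O ≡ Q (mod 10)] column 1: given N=7, Q=5, carry-in 0, and digits 1,5,7 already taken and all letters distinct, N+O≡Q (mod 10) forces O=8, so O=8.
Step 5. [col 2: N + O ≡ E (mod 10)] from column 2 (N=7, O=8, carry-in 1, digits 1,5,7,8 already taken and all letters distinct): E must equal 6, so E=6.
Step 6. [col 3: A + H ≡ Q (mod 10)] from column 3 (A=1, Q=5, carry-in 1, digits 1,5,6,7,8 already taken and all letters distinct): H must equal 3. So H=3.
Step 7. [col 4: P + H ≡ N (mod 10)] from column 4 (H=3, N=7, carry-in 0, digits 1,3,5,6,7,8 already taken and all letters distinct): P must equal 4 ⇒ P=4.
Step 8. [col 5: U + O ≡ N (mod 10)] column 5: given O=8, N=7, carry-in 0, and digits 1,3,4,5,6,7,8 already taken and all letters distinct, U+O≡N (mod 10) forces U=9 ⇒ U=9.

Answer: A=1, E=6, H=3, N=7, O=8, P=4, Q=5, U=9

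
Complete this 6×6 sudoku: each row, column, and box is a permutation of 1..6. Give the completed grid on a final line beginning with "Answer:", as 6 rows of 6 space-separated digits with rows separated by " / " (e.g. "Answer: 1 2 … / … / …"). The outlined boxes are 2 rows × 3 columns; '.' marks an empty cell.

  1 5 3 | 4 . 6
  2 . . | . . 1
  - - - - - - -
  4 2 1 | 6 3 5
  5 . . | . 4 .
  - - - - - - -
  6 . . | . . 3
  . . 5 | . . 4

Step 1. [r4c4∈{1,2}] across row 4, 1 lands solely at r4c4, so r4c4=1.
Step 2. [r5c3∈{2,4}] col 3 places 2 nowhere but r5c3, so r5c3=2.
Step 3. [r5c2∈{1,4}] in row 5, 4 fits only at r5c2. So r5c2=4.
Step 4. [r4c2∈{3,6}] r4c2 is the only open cell in row 4 admitting 3. So r4c2=3.
Step 5. [r2c5∈{5}] r2c5 is down to just 5. So r2c5=5.
Step 6. [r6c5∈{1,2,6}] r6c5 is the only open cell in row 6 admitting 6 ⇒ r6c5=6.
Step 7. [r2c3∈{4,6}] r2c3 is the only open cell in row 2 admitting 4 ⇒ r2c3=4.
Step 8. [r6c1∈{3}] r6c1 is down to just 3. So r6c1=3.
Step 9. [r4c6∈{2}] only 2 remains possible at r4c6. So r4c6=2.
Step 10. [r2c4∈{3}] r2c4's peers cover all but 3 ⇒ r2c4=3.
Step 11. [r5c5∈{1}] r5c5 is down to just 1 ⇒ r5c5=1.
Step 12. [r5c4∈{5}] nothing but 5 survives at r5c4, so r5c4=5.
Step 13. [r6c4∈{2}] r6c4 is down to just 2, so r6c4=2.
Step 14. [r4c3∈{6}] nothing but 6 survives at r4c3, so r4c3=6.
Step 15. [r1c5∈{2}] r1c5 is down to just 2, so r1c5=2.
Step 16. [r6c2∈{1}] only 1 remains possible at r6c2, so r6c2=1.
Step 17. [r2c2∈{6}] only 6 remains possible at r2c2 ⇒ r2c2=6.

Answer: 1 5 3 4 2 6 / 2 6 4 3 5 1 / 4 2 1 6 3 5 / 5 3 6 1 4 2 / 6 4 2 5 1 3 / 3 1 5 2 6 4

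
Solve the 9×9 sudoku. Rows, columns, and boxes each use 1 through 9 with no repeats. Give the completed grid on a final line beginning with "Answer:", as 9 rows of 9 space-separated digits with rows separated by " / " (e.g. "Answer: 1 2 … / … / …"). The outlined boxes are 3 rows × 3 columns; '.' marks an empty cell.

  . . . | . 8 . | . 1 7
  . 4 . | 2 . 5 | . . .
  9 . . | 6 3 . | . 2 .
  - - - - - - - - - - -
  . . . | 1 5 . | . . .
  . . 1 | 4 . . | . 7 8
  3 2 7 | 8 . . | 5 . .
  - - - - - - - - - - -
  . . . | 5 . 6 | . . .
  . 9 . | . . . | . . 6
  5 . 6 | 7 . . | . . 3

Step 1. [r6c6∈{9}] r6c6's peers cover all but 9. So r6c6=9.
Step 2. [r5c7∈{2,3,6,9}] across row 5, 9 lands solely at r5c7 ⇒ r5c7=9.
Step 3. [r5c1∈{6}] nothing but 6 survives at r5c1 ⇒ r5c1=6.
Step 4. [r5c5∈{2}] r5c5's peers cover all but 2. So r5c5=2.
Step 5. [r4c2∈{8}] only 8 remains possible at r4c2. So r4c2=8.
Step 6. [r9c2∈{1}] nothing but 1 survives at r9c2. So r9c2=1.
Step 7. [r4c1∈{4}] r4c1's peers cover all but 4. So r4c1=4.
Step 8. [r3c6∈{1,4,7}] r3c6 is the only open cell in row 3 admitting 1, so r3c6=1.
Step 9. [r1c6∈{4}] r1c6's peers cover all but 4, so r1c6=4.
Step 10. [r3c9∈{4,5}] in col 9, 5 fits only at r3c9 ⇒ r3c9=5.
Step 11. [r3c3∈{8}] r3c3 is down to just 8, so r3c3=8.
Step 12. [r2c3∈{3}] r2c3's peers cover all but 3. So r2c3=3.
Step 13. [r3c7∈{4}] nothing but 4 survives at r3c7 ⇒ r3c7=4.
Step 14. [r4c8∈{3,6}] col 8 places 3 nowhere but r4c8. So r4c8=3.
Step 15. [r4c7∈{2,6}] r4c7 is the only open cell in row 4 admitting 6. So r4c7=6.
Step 16. [r2c7∈{8}] r2c7 is down to just 8, so r2c7=8.
Step 17. [r9c7∈{2}] r9c7 has the single candidate 2, so r9c7=2.
Step 18. [r8c6∈{2,3,8}] in col 6, 2 fits only at r8c6 ⇒ r8c6=2.
Step 19. [r6c8∈{4}] only 4 remains possible at r6c8, so r6c8=4.
Step 20. [r7c9∈{1,4,9}] col 9 places 4 nowhere but r7c9, so r7c9=4.
Step 21. [r2c5∈{7,9}] across col 5, 7 lands solely at r2c5, so r2c5=7.
Step 22. [r9c5∈{4,9}] r9c5 is the only open cell in row 9 admitting 4. So r9c5=4.
Step 23. [r9c8∈{8,9}] across row 9, 9 lands solely at r9c8. So r9c8=9.
Step 24. [r8c5∈{1}] r8c5's peers cover all but 1, so r8c5=1.
Step 25. [r1c1∈{2}] r1c1 has the single candidate 2, so r1c1=2.
Step 26. [r7c8∈{8}] r7c8 is down to just 8. So r7c8=8.
Step 27. [r7c1∈{7}] nothing but 7 survives at r7c1, so r7c1=7.
Step 28. [r1c2∈{5,6}] in row 1, 6 fits only at r1c2, so r1c2=6.
Step 29. [r8c1∈{8}] r8c1 has the single candidate 8, so r8c1=8.
Step 30. [r8c3∈{4}] r8c3's peers cover all but 4, so r8c3=4.
Step 31. [r4c6∈{7}] only 7 remains possible at r4c6. So r4c6=7.
Step 32. [r2c8∈{6}] r2c8's peers cover all but 6, so r2c8=6.
Step 33. [r4c3∈{9}] r4c3's peers cover all but 9. So r4c3=9.
Step 34. [r3c2∈{7}] r3c2's peers cover all but 7, so r3c2=7.
Step 35. [r4c9∈{2}] nothing but 2 survives at r4c9. So r4c9=2.
Step 36. [r8c7∈{7}] nothing but 7 survives at r8c7, so r8c7=7.
Step 37. [r6c5∈{6}] r6c5's peers cover all but 6 ⇒ r6c5=6.
Step 38. [r1c4∈{9}] r1c4 is down to just 9 ⇒ r1c4=9.
Step 39. [r1c7∈{3}] r1c7's peers cover all but 3 ⇒ r1c7=3.
Step 40. [r7c2∈{3}] only 3 remains possible at r7c2, so r7c2=3.
Step 41. [r7c3∈{2}] nothing but 2 survives at r7c3, so r7c3=2.
Step 42. [r6c9∈{1}] r6c9's peers cover all but 1, so r6c9=1.
Step 43. [r8c8∈{5}] only 5 remains possible at r8c8, so r8c8=5.
Step 44. [r8c4∈{3}] only 3 remains possible at r8c4 ⇒ r8c4=3.
Step 45. [r5c6∈{3}] r5c6 has the single candidate 3, so r5c6=3.
Step 46. [r7c7∈{1}] only 1 remains possible at r7c7, so r7c7=1.
Step 47. [r2c9∈{9}] only 9 remains possible at r2c9 ⇒ r2c9=9.
Step 48. [r9c6∈{8}] only 8 remains possible at r9c6, so r9c6=8.
Step 49. [r5c2∈{5}] only 5 remains possible at r5c2, so r5c2=5.
Step 50. [r2c1∈{1}] nothing but 1 survives at r2c1 ⇒ r2c1=1.
Step 51. [r1c3∈{5}] only 5 remains possible at r1c3, so r1c3=5.
Step 52. [r7c5∈{9}] nothing but 9 survives at r7c5, so r7c5=9.

Answer: 2 6 5 9 8 4 3 1 7 / 1 4 3 2 7 5 8 6 9 / 9 7 8 6 3 1 4 2 5 / 4 8 9 1 5 7 6 3 2 / 6 5 1 4 2 3 9 7 8 / 3 2 7 8 6 9 5 4 1 / 7 3 2 5 9 6 1 8 4 / 8 9 4 3 1 2 7 5 6 / 5 1 6 7 4 8 2 9 3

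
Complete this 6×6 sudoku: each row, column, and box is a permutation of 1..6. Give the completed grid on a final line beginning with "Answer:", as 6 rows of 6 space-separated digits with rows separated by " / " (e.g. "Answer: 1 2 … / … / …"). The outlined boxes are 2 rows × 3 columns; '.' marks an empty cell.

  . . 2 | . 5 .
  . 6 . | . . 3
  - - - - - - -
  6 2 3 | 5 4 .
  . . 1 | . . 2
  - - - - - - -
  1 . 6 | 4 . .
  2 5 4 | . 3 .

Step 1. [r1c6∈{1,4,6}] in col 6, 4 fits only at r1c6. So r1c6=4.
Step 2. [r1c4∈{1,6}] in row 1, 6 fits only at r1c4. So r1c4=6.
Step 3. [r2c1∈{4,5}] 4 has one home in row 2: r2c1. So r2c1=4.
Step 4. [r2c4∈{1,2}] col 4 places 2 nowhere but r2c4 ⇒ r2c4=2.
Step 5. [r1c1∈{3}] r1c1 is down to just 3, so r1c1=3.
Step 6. [r6c6∈{1,6}] in row 6, 6 fits only at r6c6, so r6c6=6.
Step 7. [r5c5∈{2}] r5c5's peers cover all but 2 ⇒ r5c5=2.
Step 8. [r2c3∈{5}] r2c3 has the single candidate 5, so r2c3=5.
Step 9. [r2c5∈{1}] nothing but 1 survives at r2c5. So r2c5=1.
Step 10. [r4c2∈{4}] r4c2's peers cover all but 4 ⇒ r4c2=4.
Step 11. [r4c1∈{5}] r4c1's peers cover all but 5. So r4c1=5.
Step 12. [r5c2∈{3}] r5c2's peers cover all but 3. So r5c2=3.
Step 13. [r5c6∈{5}] r5c6 is down to just 5. So r5c6=5.
Step 14. [r3c6∈{1}] r3c6 has the single candidate 1. So r3c6=1.
Step 15. [r1c2∈{1}] nothing but 1 survives at r1c2. So r1c2=1.
Step 16. [r6c4∈{1}] nothing but 1 survives at r6c4, so r6c4=1.
Step 17. [r4c4∈{3}] r4c4 is down to just 3. So r4c4=3.
Step 18. [r4c5∈{6}] only 6 remains possible at r4c5, so r4c5=6.

Answer: 3 1 2 6 5 4 / 4 6 5 2 1 3 / 6 2 3 5 4 1 / 5 4 1 3 6 2 / 1 3 6 4 2 5 / 2 5 4 1 3 6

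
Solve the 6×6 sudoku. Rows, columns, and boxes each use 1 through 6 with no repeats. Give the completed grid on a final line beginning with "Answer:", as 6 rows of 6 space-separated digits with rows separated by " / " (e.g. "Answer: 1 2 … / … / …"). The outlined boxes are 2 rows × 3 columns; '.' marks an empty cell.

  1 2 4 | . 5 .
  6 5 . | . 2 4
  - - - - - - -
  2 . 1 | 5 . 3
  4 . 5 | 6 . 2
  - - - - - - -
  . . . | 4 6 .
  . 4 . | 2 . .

Step 1. [r2c3∈{3}] r2c3 is down to just 3, so r2c3=3.
Step 2. [r5c2∈{1,3}] r5c2 is the only open cell in col 2 admitting 1. So r5c2=1.
Step 3. [r5c6∈{5}] r5c6's peers cover all but 5. So r5c6=5.
Step 4. [r6c5∈{1,3}] r6c5 is the only open cell in col 5 admitting 3. So r6c5=3.
Step 5. [r6c1∈{5}] r6c1's peers cover all but 5, so r6c1=5.
Step 6. [r4c2∈{3}] r4c2 has the single candidate 3 ⇒ r4c2=3.
Step 7. [r5c3∈{2}] r5c3's peers cover all but 2, so r5c3=2.
Step 8. [r6c3∈{6}] r6c3's peers cover all but 6, so r6c3=6.
Step 9. [r3c5∈{4}] r3c5's peers cover all but 4, so r3c5=4.
Step 10. [r4c5∈{1}] only 1 remains possible at r4c5 ⇒ r4c5=1.
Step 11. [r2c4∈{1}] r2c4's peers cover all but 1. So r2c4=1.
Step 12. [r1c4∈{3}] nothing but 3 survives at r1c4 ⇒ r1c4=3.
Step 13. [r3c2∈{6}] only 6 remains possible at r3c2. So r3c2=6.
Step 14. [r5c1∈{3}] r5c1's peers cover all but 3, so r5c1=3.
Step 15. [r6c6∈{1}] nothing but 1 survives at r6c6, so r6c6=1.
Step 16. [r1c6∈{6}] nothing but 6 survives at r1c6. So r1c6=6.

Answer: 1 2 4 3 5 6 / 6 5 3 1 2 4 / 2 6 1 5 4 3 / 4 3 5 6 1 2 / 3 1 2 4 6 5 / 5 4 6 2 3 1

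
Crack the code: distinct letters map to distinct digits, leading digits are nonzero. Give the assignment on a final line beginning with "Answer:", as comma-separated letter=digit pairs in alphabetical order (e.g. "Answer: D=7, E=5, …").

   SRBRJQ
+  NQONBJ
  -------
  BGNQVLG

Step 1. [B] adding two 6-digit numbers gives at most 6+1 digits, and here it does — B is that final carry and must be 1. So B=1.
Step 2. [col 1: Q + J ≡ G (mod 10)] column 1 (Q + J ≡ G (mod 10), carry-in 0) doesn't pin J yet; pick J=7 and continue ⇒ J=7.
Step 3. [col 1: Q + J ≡ G (mod 10)] Q=6 is one option consistent with column 1 (Q + J ≡ G (mod 10), carry-in 0) — take it, so Q=6.
Step 4. [col 1: Q + J ≡ G (mod 10)] column 1 reads Q+J+carry(0)=G with Q=6, J=7; with digits 1,6,7 already taken and all letters distinct, the only value for G is 3. So G=3.
Step 5. [col 2: J + B ≡ L (mod 10)] column 2: given J=7, B=1, carry-in 1, and digits 1,3,6,7 already taken and all letters distinct, J+B≡L (mod 10) forces L=9 ⇒ L=9.
Step 6. [col 3: R + N ≡ V (mod 10)] no forcing yet in column 3 (carry-in 0); N=8 is free and consistent — try it. So N=8.
Step 7. [col 3: R + N ≡ V (mod 10)] several values work for R in column 3 (R + N ≡ V (mod 10), carry-in 0); try R=2 ⇒ R=2.
Step 8. [col 3: R + N ≡ V (mod 10)] in column 3 we have R+N≡V with carry-in 0; given R=2, N=8 and digits 1,2,3,6,7,8,9 already taken and all letters distinct, that pins V to 0 ⇒ V=0.
Step 9. [col 4: B + O ≡ Q (mod 10)] column 4: given B=1, Q=6, carry-in 1, and digits 0,1,2,3,6,7,8,9 already taken and all letters distinct, B+O≡Q (mod 10) forces O=4. So O=4.
Step 10. [col 6: S + N ≡ G (mod 10)] from column 6 (N=8, G=3, carry-in 0, digits 0,1,2,3,4,6,7,8,9 already taken and all letters distinct): S must equal 5. So S=5.

Answer: B=1, G=3, J=7, L=9, N=8, O=4, Q=6, R=2, S=5, V=0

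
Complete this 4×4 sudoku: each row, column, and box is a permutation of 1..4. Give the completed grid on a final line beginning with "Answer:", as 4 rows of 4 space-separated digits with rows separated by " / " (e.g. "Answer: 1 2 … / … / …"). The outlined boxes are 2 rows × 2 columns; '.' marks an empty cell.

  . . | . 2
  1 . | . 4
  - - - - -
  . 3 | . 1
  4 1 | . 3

Step 1. [r3c1∈{2}] only 2 remains possible at r3c1. So r3c1=2.
Step 2. [r1c1∈{3}] nothing but 3 survives at r1c1. So r1c1=3.
Step 3. [r3c3∈{4}] nothing but 4 survives at r3c3 ⇒ r3c3=4.
Step 4. [r1c2∈{4}] r1c2's peers cover all but 4, so r1c2=4.
Step 5. [r2c2∈{2}] only 2 remains possible at r2c2. So r2c2=2.
Step 6. [r2c3∈{3}] r2c3 is down to just 3 ⇒ r2c3=3.
Step 7. [r4c3∈{2}] r4c3 is down to just 2. So r4c3=2.
Step 8. [r1c3∈{1}] nothing but 1 survives at r1c3 ⇒ r1c3=1.

Answer: 3 4 1 2 / 1 2 3 4 / 2 3 4 1 / 4 1 2 3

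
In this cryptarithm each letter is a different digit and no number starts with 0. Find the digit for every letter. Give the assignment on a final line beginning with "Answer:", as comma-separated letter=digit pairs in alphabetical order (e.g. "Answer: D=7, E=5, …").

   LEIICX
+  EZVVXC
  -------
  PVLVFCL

Step 1. [col 1: X + C ≡ L (mod 10)] several values work for L in column 1 (X + C ≡ L (mod 10), carry-in 0); try L=5, so L=5.
Step 2. [col 1: X + C ≡ L (mod 10)] no forcing yet in column 1 (carry-in 0); C=6 is free and consistent — try it. So C=6.
Step 3. [col 1: X + C ≡ L (mod 10)] in column 1 we have X+C≡L with carry-in 0; given C=6, L=5 and digits 5,6 already taken and all letters distinct, that pins X to 9, so X=9.
Step 4. [col 3: I + V ≡ F (mod 10)] column 3 (I + V ≡ F (mod 10), carry-in 1) doesn't pin I yet; pick I=0 and continue, so I=0.
Step 5. [P] adding two 6-digit numbers gives at most 6+1 digits, and here it does — P is that final carry and must be 1, so P=1.
Step 6. [col 3: I + V ≡ F (mod 10)] F=4 is one option consistent with column 3 (I + V ≡ F (mod 10), carry-in 1) — take it ⇒ F=4.
Step 7. [col 3: I + V ≡ F (mod 10)] in column 3 we have I+V≡F with carry-in 1; given I=0, F=4 and digits 0,1,4,5,6,9 already taken and all letters distinct, that pins V to 3 ⇒ V=3.
Step 8. [col 5: E + Z ≡ L (mod 10)] several values work for Z in column 5 (E + Z ≡ L (mod 10), carry-in 0); try Z=8. So Z=8.
Step 9. [col 5: E + Z ≡ L (mod 10)] column 5: given Z=8, L=5, carry-in 0, and digits 0,1,3,4,5,6,8,9 already taken and all letters distinct, E+Z≡L (mod 10) forces E=7. So E=7.

Answer: C=6, E=7, F=4, I=0, L=5, P=1, V=3, X=9, Z=8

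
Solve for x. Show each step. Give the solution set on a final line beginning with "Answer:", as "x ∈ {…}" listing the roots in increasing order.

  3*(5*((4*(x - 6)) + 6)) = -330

Step 1. [3*(5*((4*(x - 6)) + 6)) = -330] 3 out front; divide by 3. So div: 5*((4*(x - 6)) + 6) = -110.
Step 2. [5*((4*(x - 6)) + 6) = -110] leading coefficient 5: divide by 5 ⇒ div: (4*(x - 6)) + 6 = -22.
Step 3. [(4*(x - 6)) + 6 = -22] the outer +6 inverts by subtracting 6 ⇒ sub: 4*(x - 6) = -28.
Step 4. [4*(x - 6) = -28] 4 out front; divide by 4 ⇒ div: x - 6 = -7.
Step 5. [x - 6 = -7] peel the -6: add 6 from each side ⇒ sub: x = -1.

Answer: x ∈ {-1}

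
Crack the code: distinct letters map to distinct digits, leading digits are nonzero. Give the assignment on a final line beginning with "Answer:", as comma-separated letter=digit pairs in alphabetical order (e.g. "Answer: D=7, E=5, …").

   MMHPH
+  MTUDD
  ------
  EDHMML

Step 1. [col 1: H + D ≡ L (mod 10)] no forcing yet in column 1 (carry-in 0); L=8 is free and consistent — try it, so L=8.
Step 2. [col 1: H + D ≡ L (mod 10)] column 1 (H + D ≡ L (mod 10), carry-in 0) doesn't pin H yet; pick H=3 and continue ⇒ H=3.
Step 3. [col 1: H + D ≡ L (mod 10)] from column 1 (H=3, L=8, carry-in 0, digits 3,8 already taken and all letters distinct): D must equal 5, so D=5.
Step 4. [E] adding two 5-digit numbers gives at most 5+1 digits, and here it does — E is that final carry and must be 1, so E=1.
Step 5. [col 2: P + D ≡ M (mod 10)] column 2 (P + D ≡ M (mod 10), carry-in 0) doesn't pin P yet; pick P=2 and continue. So P=2.
Step 6. [col 2: P + D ≡ M (mod 10)] column 2 reads P+D+carry(0)=M with P=2, D=5; with digits 1,2,3,5,8 already taken and all letters distinct, the only value for M is 7, so M=7.
Step 7. [col 3: H + U ≡ M (mod 10)] column 3: given H=3, M=7, carry-in 0, and digits 1,2,3,5,7,8 already taken and all letters distinct, H+U≡M (mod 10) forces U=4, so U=4.
Step 8. [col 4: M + T ≡ H (mod 10)] column 4: given M=7, H=3, carry-in 0, and digits 1,2,3,4,5,7,8 already taken and all letters distinct, M+T≡H (mod 10) forces T=6 ⇒ T=6.

Answer: D=5, E=1, H=3, L=8, M=7, P=2, T=6, U=4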